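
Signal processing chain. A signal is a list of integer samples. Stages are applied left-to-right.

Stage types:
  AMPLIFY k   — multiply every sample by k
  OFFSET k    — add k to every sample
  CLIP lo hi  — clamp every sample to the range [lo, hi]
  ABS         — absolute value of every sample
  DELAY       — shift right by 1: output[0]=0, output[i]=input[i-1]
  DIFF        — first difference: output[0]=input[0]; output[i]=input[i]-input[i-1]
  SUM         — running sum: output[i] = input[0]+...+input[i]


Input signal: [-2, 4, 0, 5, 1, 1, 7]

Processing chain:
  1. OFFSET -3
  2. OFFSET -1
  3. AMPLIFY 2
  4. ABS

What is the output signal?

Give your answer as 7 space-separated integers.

Answer: 12 0 8 2 6 6 6

Derivation:
Input: [-2, 4, 0, 5, 1, 1, 7]
Stage 1 (OFFSET -3): -2+-3=-5, 4+-3=1, 0+-3=-3, 5+-3=2, 1+-3=-2, 1+-3=-2, 7+-3=4 -> [-5, 1, -3, 2, -2, -2, 4]
Stage 2 (OFFSET -1): -5+-1=-6, 1+-1=0, -3+-1=-4, 2+-1=1, -2+-1=-3, -2+-1=-3, 4+-1=3 -> [-6, 0, -4, 1, -3, -3, 3]
Stage 3 (AMPLIFY 2): -6*2=-12, 0*2=0, -4*2=-8, 1*2=2, -3*2=-6, -3*2=-6, 3*2=6 -> [-12, 0, -8, 2, -6, -6, 6]
Stage 4 (ABS): |-12|=12, |0|=0, |-8|=8, |2|=2, |-6|=6, |-6|=6, |6|=6 -> [12, 0, 8, 2, 6, 6, 6]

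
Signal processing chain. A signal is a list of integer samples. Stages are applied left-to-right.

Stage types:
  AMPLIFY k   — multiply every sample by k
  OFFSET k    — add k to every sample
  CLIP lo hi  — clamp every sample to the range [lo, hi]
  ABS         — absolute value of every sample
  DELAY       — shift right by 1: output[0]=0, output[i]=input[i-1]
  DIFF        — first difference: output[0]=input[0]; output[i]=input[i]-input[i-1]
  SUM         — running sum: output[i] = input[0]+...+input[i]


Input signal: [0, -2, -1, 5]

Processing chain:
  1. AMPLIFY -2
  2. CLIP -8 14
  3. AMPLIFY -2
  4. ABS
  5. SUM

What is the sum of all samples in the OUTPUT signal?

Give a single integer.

Answer: 48

Derivation:
Input: [0, -2, -1, 5]
Stage 1 (AMPLIFY -2): 0*-2=0, -2*-2=4, -1*-2=2, 5*-2=-10 -> [0, 4, 2, -10]
Stage 2 (CLIP -8 14): clip(0,-8,14)=0, clip(4,-8,14)=4, clip(2,-8,14)=2, clip(-10,-8,14)=-8 -> [0, 4, 2, -8]
Stage 3 (AMPLIFY -2): 0*-2=0, 4*-2=-8, 2*-2=-4, -8*-2=16 -> [0, -8, -4, 16]
Stage 4 (ABS): |0|=0, |-8|=8, |-4|=4, |16|=16 -> [0, 8, 4, 16]
Stage 5 (SUM): sum[0..0]=0, sum[0..1]=8, sum[0..2]=12, sum[0..3]=28 -> [0, 8, 12, 28]
Output sum: 48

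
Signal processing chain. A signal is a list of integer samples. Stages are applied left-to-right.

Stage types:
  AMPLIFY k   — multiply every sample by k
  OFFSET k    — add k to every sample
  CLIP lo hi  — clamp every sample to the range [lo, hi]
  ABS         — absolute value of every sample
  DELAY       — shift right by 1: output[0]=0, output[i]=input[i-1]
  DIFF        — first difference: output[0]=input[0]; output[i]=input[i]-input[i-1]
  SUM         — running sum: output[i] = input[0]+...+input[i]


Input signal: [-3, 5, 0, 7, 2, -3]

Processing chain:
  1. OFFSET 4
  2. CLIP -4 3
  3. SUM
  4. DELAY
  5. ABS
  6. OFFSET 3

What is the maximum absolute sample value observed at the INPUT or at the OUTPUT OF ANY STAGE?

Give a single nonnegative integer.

Answer: 16

Derivation:
Input: [-3, 5, 0, 7, 2, -3] (max |s|=7)
Stage 1 (OFFSET 4): -3+4=1, 5+4=9, 0+4=4, 7+4=11, 2+4=6, -3+4=1 -> [1, 9, 4, 11, 6, 1] (max |s|=11)
Stage 2 (CLIP -4 3): clip(1,-4,3)=1, clip(9,-4,3)=3, clip(4,-4,3)=3, clip(11,-4,3)=3, clip(6,-4,3)=3, clip(1,-4,3)=1 -> [1, 3, 3, 3, 3, 1] (max |s|=3)
Stage 3 (SUM): sum[0..0]=1, sum[0..1]=4, sum[0..2]=7, sum[0..3]=10, sum[0..4]=13, sum[0..5]=14 -> [1, 4, 7, 10, 13, 14] (max |s|=14)
Stage 4 (DELAY): [0, 1, 4, 7, 10, 13] = [0, 1, 4, 7, 10, 13] -> [0, 1, 4, 7, 10, 13] (max |s|=13)
Stage 5 (ABS): |0|=0, |1|=1, |4|=4, |7|=7, |10|=10, |13|=13 -> [0, 1, 4, 7, 10, 13] (max |s|=13)
Stage 6 (OFFSET 3): 0+3=3, 1+3=4, 4+3=7, 7+3=10, 10+3=13, 13+3=16 -> [3, 4, 7, 10, 13, 16] (max |s|=16)
Overall max amplitude: 16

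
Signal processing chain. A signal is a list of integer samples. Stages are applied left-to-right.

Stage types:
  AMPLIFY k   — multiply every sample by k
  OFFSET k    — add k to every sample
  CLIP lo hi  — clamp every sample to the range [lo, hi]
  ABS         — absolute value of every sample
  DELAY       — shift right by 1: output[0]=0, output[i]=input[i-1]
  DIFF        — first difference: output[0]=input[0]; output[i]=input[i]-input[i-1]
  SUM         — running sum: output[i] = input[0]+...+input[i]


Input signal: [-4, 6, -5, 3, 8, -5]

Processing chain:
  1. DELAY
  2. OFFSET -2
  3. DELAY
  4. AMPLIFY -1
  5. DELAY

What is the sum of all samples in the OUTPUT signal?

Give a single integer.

Answer: 11

Derivation:
Input: [-4, 6, -5, 3, 8, -5]
Stage 1 (DELAY): [0, -4, 6, -5, 3, 8] = [0, -4, 6, -5, 3, 8] -> [0, -4, 6, -5, 3, 8]
Stage 2 (OFFSET -2): 0+-2=-2, -4+-2=-6, 6+-2=4, -5+-2=-7, 3+-2=1, 8+-2=6 -> [-2, -6, 4, -7, 1, 6]
Stage 3 (DELAY): [0, -2, -6, 4, -7, 1] = [0, -2, -6, 4, -7, 1] -> [0, -2, -6, 4, -7, 1]
Stage 4 (AMPLIFY -1): 0*-1=0, -2*-1=2, -6*-1=6, 4*-1=-4, -7*-1=7, 1*-1=-1 -> [0, 2, 6, -4, 7, -1]
Stage 5 (DELAY): [0, 0, 2, 6, -4, 7] = [0, 0, 2, 6, -4, 7] -> [0, 0, 2, 6, -4, 7]
Output sum: 11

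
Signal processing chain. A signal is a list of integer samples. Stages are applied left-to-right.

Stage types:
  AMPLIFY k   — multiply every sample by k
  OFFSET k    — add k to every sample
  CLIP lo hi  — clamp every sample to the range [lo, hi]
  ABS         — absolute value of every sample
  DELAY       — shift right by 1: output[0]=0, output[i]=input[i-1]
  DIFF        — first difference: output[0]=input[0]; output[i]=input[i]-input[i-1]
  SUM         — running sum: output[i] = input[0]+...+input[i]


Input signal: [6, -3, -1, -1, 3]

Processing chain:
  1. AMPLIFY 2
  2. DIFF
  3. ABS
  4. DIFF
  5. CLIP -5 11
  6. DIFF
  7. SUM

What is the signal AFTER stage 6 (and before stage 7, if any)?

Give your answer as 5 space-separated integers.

Answer: 11 -5 -11 1 12

Derivation:
Input: [6, -3, -1, -1, 3]
Stage 1 (AMPLIFY 2): 6*2=12, -3*2=-6, -1*2=-2, -1*2=-2, 3*2=6 -> [12, -6, -2, -2, 6]
Stage 2 (DIFF): s[0]=12, -6-12=-18, -2--6=4, -2--2=0, 6--2=8 -> [12, -18, 4, 0, 8]
Stage 3 (ABS): |12|=12, |-18|=18, |4|=4, |0|=0, |8|=8 -> [12, 18, 4, 0, 8]
Stage 4 (DIFF): s[0]=12, 18-12=6, 4-18=-14, 0-4=-4, 8-0=8 -> [12, 6, -14, -4, 8]
Stage 5 (CLIP -5 11): clip(12,-5,11)=11, clip(6,-5,11)=6, clip(-14,-5,11)=-5, clip(-4,-5,11)=-4, clip(8,-5,11)=8 -> [11, 6, -5, -4, 8]
Stage 6 (DIFF): s[0]=11, 6-11=-5, -5-6=-11, -4--5=1, 8--4=12 -> [11, -5, -11, 1, 12]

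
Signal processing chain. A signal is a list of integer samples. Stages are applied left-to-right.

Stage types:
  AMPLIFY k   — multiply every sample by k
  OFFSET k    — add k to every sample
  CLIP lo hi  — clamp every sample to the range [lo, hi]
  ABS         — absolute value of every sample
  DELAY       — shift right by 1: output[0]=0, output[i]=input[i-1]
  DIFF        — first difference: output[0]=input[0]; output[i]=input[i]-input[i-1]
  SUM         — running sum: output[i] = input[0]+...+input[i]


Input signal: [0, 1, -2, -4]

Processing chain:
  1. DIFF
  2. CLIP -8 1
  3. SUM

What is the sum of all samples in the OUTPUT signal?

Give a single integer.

Input: [0, 1, -2, -4]
Stage 1 (DIFF): s[0]=0, 1-0=1, -2-1=-3, -4--2=-2 -> [0, 1, -3, -2]
Stage 2 (CLIP -8 1): clip(0,-8,1)=0, clip(1,-8,1)=1, clip(-3,-8,1)=-3, clip(-2,-8,1)=-2 -> [0, 1, -3, -2]
Stage 3 (SUM): sum[0..0]=0, sum[0..1]=1, sum[0..2]=-2, sum[0..3]=-4 -> [0, 1, -2, -4]
Output sum: -5

Answer: -5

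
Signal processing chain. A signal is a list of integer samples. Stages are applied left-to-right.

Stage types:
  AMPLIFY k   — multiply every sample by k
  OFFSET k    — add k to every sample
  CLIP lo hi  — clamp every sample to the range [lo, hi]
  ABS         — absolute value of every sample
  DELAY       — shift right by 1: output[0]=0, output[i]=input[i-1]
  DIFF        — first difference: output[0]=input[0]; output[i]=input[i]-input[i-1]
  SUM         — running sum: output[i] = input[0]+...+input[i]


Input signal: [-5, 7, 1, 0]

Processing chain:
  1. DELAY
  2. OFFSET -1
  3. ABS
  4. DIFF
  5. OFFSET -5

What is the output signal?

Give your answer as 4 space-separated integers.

Answer: -4 0 -5 -11

Derivation:
Input: [-5, 7, 1, 0]
Stage 1 (DELAY): [0, -5, 7, 1] = [0, -5, 7, 1] -> [0, -5, 7, 1]
Stage 2 (OFFSET -1): 0+-1=-1, -5+-1=-6, 7+-1=6, 1+-1=0 -> [-1, -6, 6, 0]
Stage 3 (ABS): |-1|=1, |-6|=6, |6|=6, |0|=0 -> [1, 6, 6, 0]
Stage 4 (DIFF): s[0]=1, 6-1=5, 6-6=0, 0-6=-6 -> [1, 5, 0, -6]
Stage 5 (OFFSET -5): 1+-5=-4, 5+-5=0, 0+-5=-5, -6+-5=-11 -> [-4, 0, -5, -11]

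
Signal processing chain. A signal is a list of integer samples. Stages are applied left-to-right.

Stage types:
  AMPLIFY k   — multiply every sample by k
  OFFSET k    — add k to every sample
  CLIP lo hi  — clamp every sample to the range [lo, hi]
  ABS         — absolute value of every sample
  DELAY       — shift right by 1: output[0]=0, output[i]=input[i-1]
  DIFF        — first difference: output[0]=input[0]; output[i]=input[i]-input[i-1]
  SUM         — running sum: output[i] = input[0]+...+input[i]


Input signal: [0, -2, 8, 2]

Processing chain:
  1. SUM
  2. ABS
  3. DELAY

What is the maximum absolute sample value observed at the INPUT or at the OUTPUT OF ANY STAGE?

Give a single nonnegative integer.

Answer: 8

Derivation:
Input: [0, -2, 8, 2] (max |s|=8)
Stage 1 (SUM): sum[0..0]=0, sum[0..1]=-2, sum[0..2]=6, sum[0..3]=8 -> [0, -2, 6, 8] (max |s|=8)
Stage 2 (ABS): |0|=0, |-2|=2, |6|=6, |8|=8 -> [0, 2, 6, 8] (max |s|=8)
Stage 3 (DELAY): [0, 0, 2, 6] = [0, 0, 2, 6] -> [0, 0, 2, 6] (max |s|=6)
Overall max amplitude: 8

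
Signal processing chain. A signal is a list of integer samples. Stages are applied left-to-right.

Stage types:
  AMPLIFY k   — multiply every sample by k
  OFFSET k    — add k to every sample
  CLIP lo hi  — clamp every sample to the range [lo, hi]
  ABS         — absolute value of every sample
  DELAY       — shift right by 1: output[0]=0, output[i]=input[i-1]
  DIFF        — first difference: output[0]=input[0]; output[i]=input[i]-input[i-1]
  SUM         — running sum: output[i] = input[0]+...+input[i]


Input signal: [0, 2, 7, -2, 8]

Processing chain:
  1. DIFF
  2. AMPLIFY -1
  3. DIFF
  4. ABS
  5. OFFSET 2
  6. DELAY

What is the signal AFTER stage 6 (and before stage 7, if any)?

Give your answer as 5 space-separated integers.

Answer: 0 2 4 5 16

Derivation:
Input: [0, 2, 7, -2, 8]
Stage 1 (DIFF): s[0]=0, 2-0=2, 7-2=5, -2-7=-9, 8--2=10 -> [0, 2, 5, -9, 10]
Stage 2 (AMPLIFY -1): 0*-1=0, 2*-1=-2, 5*-1=-5, -9*-1=9, 10*-1=-10 -> [0, -2, -5, 9, -10]
Stage 3 (DIFF): s[0]=0, -2-0=-2, -5--2=-3, 9--5=14, -10-9=-19 -> [0, -2, -3, 14, -19]
Stage 4 (ABS): |0|=0, |-2|=2, |-3|=3, |14|=14, |-19|=19 -> [0, 2, 3, 14, 19]
Stage 5 (OFFSET 2): 0+2=2, 2+2=4, 3+2=5, 14+2=16, 19+2=21 -> [2, 4, 5, 16, 21]
Stage 6 (DELAY): [0, 2, 4, 5, 16] = [0, 2, 4, 5, 16] -> [0, 2, 4, 5, 16]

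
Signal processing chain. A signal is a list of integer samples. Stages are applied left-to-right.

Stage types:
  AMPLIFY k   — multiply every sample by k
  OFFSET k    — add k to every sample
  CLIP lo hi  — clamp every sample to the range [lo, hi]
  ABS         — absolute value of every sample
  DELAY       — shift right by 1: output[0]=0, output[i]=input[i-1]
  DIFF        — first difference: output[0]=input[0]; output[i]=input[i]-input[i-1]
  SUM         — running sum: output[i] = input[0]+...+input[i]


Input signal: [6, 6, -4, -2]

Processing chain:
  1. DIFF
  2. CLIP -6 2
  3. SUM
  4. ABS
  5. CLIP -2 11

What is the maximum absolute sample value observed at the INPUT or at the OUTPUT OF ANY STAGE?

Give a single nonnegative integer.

Input: [6, 6, -4, -2] (max |s|=6)
Stage 1 (DIFF): s[0]=6, 6-6=0, -4-6=-10, -2--4=2 -> [6, 0, -10, 2] (max |s|=10)
Stage 2 (CLIP -6 2): clip(6,-6,2)=2, clip(0,-6,2)=0, clip(-10,-6,2)=-6, clip(2,-6,2)=2 -> [2, 0, -6, 2] (max |s|=6)
Stage 3 (SUM): sum[0..0]=2, sum[0..1]=2, sum[0..2]=-4, sum[0..3]=-2 -> [2, 2, -4, -2] (max |s|=4)
Stage 4 (ABS): |2|=2, |2|=2, |-4|=4, |-2|=2 -> [2, 2, 4, 2] (max |s|=4)
Stage 5 (CLIP -2 11): clip(2,-2,11)=2, clip(2,-2,11)=2, clip(4,-2,11)=4, clip(2,-2,11)=2 -> [2, 2, 4, 2] (max |s|=4)
Overall max amplitude: 10

Answer: 10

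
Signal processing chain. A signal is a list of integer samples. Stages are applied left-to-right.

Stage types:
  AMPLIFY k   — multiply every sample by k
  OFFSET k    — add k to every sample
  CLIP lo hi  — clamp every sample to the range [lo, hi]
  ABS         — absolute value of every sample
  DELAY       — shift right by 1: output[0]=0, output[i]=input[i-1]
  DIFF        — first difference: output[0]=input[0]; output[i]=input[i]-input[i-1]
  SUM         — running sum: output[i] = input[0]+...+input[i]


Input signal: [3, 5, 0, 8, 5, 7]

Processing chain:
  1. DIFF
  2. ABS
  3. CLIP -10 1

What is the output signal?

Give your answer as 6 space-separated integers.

Input: [3, 5, 0, 8, 5, 7]
Stage 1 (DIFF): s[0]=3, 5-3=2, 0-5=-5, 8-0=8, 5-8=-3, 7-5=2 -> [3, 2, -5, 8, -3, 2]
Stage 2 (ABS): |3|=3, |2|=2, |-5|=5, |8|=8, |-3|=3, |2|=2 -> [3, 2, 5, 8, 3, 2]
Stage 3 (CLIP -10 1): clip(3,-10,1)=1, clip(2,-10,1)=1, clip(5,-10,1)=1, clip(8,-10,1)=1, clip(3,-10,1)=1, clip(2,-10,1)=1 -> [1, 1, 1, 1, 1, 1]

Answer: 1 1 1 1 1 1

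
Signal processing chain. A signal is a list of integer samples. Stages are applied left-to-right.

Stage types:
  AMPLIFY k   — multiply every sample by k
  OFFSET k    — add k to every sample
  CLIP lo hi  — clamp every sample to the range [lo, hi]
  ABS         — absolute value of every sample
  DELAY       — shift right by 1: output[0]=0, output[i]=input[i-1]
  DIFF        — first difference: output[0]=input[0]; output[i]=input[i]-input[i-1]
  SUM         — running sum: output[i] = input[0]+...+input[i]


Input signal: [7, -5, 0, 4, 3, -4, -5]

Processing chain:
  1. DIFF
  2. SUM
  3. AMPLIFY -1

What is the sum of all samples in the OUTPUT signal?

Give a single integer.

Input: [7, -5, 0, 4, 3, -4, -5]
Stage 1 (DIFF): s[0]=7, -5-7=-12, 0--5=5, 4-0=4, 3-4=-1, -4-3=-7, -5--4=-1 -> [7, -12, 5, 4, -1, -7, -1]
Stage 2 (SUM): sum[0..0]=7, sum[0..1]=-5, sum[0..2]=0, sum[0..3]=4, sum[0..4]=3, sum[0..5]=-4, sum[0..6]=-5 -> [7, -5, 0, 4, 3, -4, -5]
Stage 3 (AMPLIFY -1): 7*-1=-7, -5*-1=5, 0*-1=0, 4*-1=-4, 3*-1=-3, -4*-1=4, -5*-1=5 -> [-7, 5, 0, -4, -3, 4, 5]
Output sum: 0

Answer: 0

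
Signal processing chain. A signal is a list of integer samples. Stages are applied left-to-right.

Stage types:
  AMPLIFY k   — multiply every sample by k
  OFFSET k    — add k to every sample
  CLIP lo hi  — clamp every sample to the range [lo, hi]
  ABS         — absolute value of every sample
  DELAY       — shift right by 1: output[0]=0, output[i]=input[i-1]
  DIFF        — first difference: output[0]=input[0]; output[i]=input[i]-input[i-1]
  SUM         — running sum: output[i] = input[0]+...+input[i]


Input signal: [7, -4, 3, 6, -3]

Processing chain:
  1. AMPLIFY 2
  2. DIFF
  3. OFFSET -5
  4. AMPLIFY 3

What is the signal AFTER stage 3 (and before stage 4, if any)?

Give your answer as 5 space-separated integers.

Input: [7, -4, 3, 6, -3]
Stage 1 (AMPLIFY 2): 7*2=14, -4*2=-8, 3*2=6, 6*2=12, -3*2=-6 -> [14, -8, 6, 12, -6]
Stage 2 (DIFF): s[0]=14, -8-14=-22, 6--8=14, 12-6=6, -6-12=-18 -> [14, -22, 14, 6, -18]
Stage 3 (OFFSET -5): 14+-5=9, -22+-5=-27, 14+-5=9, 6+-5=1, -18+-5=-23 -> [9, -27, 9, 1, -23]

Answer: 9 -27 9 1 -23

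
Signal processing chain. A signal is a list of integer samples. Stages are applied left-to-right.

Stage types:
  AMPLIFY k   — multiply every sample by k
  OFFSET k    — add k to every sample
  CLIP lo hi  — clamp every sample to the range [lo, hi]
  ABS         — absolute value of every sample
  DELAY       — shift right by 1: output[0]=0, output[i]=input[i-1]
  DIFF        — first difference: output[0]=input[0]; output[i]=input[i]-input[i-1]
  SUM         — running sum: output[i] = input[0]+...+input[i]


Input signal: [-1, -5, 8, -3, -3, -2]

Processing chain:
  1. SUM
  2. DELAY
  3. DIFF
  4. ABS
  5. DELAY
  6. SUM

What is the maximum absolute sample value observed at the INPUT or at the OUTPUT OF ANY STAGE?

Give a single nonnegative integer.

Input: [-1, -5, 8, -3, -3, -2] (max |s|=8)
Stage 1 (SUM): sum[0..0]=-1, sum[0..1]=-6, sum[0..2]=2, sum[0..3]=-1, sum[0..4]=-4, sum[0..5]=-6 -> [-1, -6, 2, -1, -4, -6] (max |s|=6)
Stage 2 (DELAY): [0, -1, -6, 2, -1, -4] = [0, -1, -6, 2, -1, -4] -> [0, -1, -6, 2, -1, -4] (max |s|=6)
Stage 3 (DIFF): s[0]=0, -1-0=-1, -6--1=-5, 2--6=8, -1-2=-3, -4--1=-3 -> [0, -1, -5, 8, -3, -3] (max |s|=8)
Stage 4 (ABS): |0|=0, |-1|=1, |-5|=5, |8|=8, |-3|=3, |-3|=3 -> [0, 1, 5, 8, 3, 3] (max |s|=8)
Stage 5 (DELAY): [0, 0, 1, 5, 8, 3] = [0, 0, 1, 5, 8, 3] -> [0, 0, 1, 5, 8, 3] (max |s|=8)
Stage 6 (SUM): sum[0..0]=0, sum[0..1]=0, sum[0..2]=1, sum[0..3]=6, sum[0..4]=14, sum[0..5]=17 -> [0, 0, 1, 6, 14, 17] (max |s|=17)
Overall max amplitude: 17

Answer: 17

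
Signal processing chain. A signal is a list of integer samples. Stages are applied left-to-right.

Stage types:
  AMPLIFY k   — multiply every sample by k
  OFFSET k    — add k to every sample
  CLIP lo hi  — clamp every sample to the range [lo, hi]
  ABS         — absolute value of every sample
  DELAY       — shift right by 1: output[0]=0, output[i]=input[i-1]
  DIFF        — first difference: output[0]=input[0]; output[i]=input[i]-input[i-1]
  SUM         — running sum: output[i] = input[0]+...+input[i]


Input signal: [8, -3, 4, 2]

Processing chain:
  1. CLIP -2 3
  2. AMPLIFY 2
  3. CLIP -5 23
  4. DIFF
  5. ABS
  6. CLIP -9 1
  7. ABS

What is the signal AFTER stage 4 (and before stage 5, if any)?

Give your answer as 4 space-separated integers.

Input: [8, -3, 4, 2]
Stage 1 (CLIP -2 3): clip(8,-2,3)=3, clip(-3,-2,3)=-2, clip(4,-2,3)=3, clip(2,-2,3)=2 -> [3, -2, 3, 2]
Stage 2 (AMPLIFY 2): 3*2=6, -2*2=-4, 3*2=6, 2*2=4 -> [6, -4, 6, 4]
Stage 3 (CLIP -5 23): clip(6,-5,23)=6, clip(-4,-5,23)=-4, clip(6,-5,23)=6, clip(4,-5,23)=4 -> [6, -4, 6, 4]
Stage 4 (DIFF): s[0]=6, -4-6=-10, 6--4=10, 4-6=-2 -> [6, -10, 10, -2]

Answer: 6 -10 10 -2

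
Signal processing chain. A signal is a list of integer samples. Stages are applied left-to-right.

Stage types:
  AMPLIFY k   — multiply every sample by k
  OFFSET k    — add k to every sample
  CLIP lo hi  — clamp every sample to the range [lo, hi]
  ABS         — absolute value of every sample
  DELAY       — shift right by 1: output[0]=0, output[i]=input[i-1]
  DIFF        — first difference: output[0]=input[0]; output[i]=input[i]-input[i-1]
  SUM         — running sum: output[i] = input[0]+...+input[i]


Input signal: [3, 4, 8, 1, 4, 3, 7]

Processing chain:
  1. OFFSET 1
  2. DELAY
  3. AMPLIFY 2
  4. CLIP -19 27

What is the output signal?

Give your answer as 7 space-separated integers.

Input: [3, 4, 8, 1, 4, 3, 7]
Stage 1 (OFFSET 1): 3+1=4, 4+1=5, 8+1=9, 1+1=2, 4+1=5, 3+1=4, 7+1=8 -> [4, 5, 9, 2, 5, 4, 8]
Stage 2 (DELAY): [0, 4, 5, 9, 2, 5, 4] = [0, 4, 5, 9, 2, 5, 4] -> [0, 4, 5, 9, 2, 5, 4]
Stage 3 (AMPLIFY 2): 0*2=0, 4*2=8, 5*2=10, 9*2=18, 2*2=4, 5*2=10, 4*2=8 -> [0, 8, 10, 18, 4, 10, 8]
Stage 4 (CLIP -19 27): clip(0,-19,27)=0, clip(8,-19,27)=8, clip(10,-19,27)=10, clip(18,-19,27)=18, clip(4,-19,27)=4, clip(10,-19,27)=10, clip(8,-19,27)=8 -> [0, 8, 10, 18, 4, 10, 8]

Answer: 0 8 10 18 4 10 8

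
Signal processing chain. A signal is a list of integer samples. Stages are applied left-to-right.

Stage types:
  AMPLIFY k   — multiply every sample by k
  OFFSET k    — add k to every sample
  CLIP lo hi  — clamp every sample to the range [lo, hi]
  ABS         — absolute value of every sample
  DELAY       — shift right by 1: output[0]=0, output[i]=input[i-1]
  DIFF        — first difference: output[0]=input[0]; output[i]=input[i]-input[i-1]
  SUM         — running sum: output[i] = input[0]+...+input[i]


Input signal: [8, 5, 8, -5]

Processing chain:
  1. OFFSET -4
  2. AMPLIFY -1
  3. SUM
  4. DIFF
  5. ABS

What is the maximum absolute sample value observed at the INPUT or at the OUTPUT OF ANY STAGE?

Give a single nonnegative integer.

Answer: 9

Derivation:
Input: [8, 5, 8, -5] (max |s|=8)
Stage 1 (OFFSET -4): 8+-4=4, 5+-4=1, 8+-4=4, -5+-4=-9 -> [4, 1, 4, -9] (max |s|=9)
Stage 2 (AMPLIFY -1): 4*-1=-4, 1*-1=-1, 4*-1=-4, -9*-1=9 -> [-4, -1, -4, 9] (max |s|=9)
Stage 3 (SUM): sum[0..0]=-4, sum[0..1]=-5, sum[0..2]=-9, sum[0..3]=0 -> [-4, -5, -9, 0] (max |s|=9)
Stage 4 (DIFF): s[0]=-4, -5--4=-1, -9--5=-4, 0--9=9 -> [-4, -1, -4, 9] (max |s|=9)
Stage 5 (ABS): |-4|=4, |-1|=1, |-4|=4, |9|=9 -> [4, 1, 4, 9] (max |s|=9)
Overall max amplitude: 9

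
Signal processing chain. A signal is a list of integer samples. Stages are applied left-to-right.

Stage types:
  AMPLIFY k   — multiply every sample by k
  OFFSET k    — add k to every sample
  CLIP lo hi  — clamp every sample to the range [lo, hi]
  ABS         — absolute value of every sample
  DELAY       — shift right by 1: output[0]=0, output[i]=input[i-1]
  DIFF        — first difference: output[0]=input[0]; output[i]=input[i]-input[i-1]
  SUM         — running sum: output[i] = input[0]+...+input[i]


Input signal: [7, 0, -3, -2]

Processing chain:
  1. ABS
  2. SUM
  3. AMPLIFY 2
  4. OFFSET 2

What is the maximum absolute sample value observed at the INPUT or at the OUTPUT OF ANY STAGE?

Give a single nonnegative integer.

Input: [7, 0, -3, -2] (max |s|=7)
Stage 1 (ABS): |7|=7, |0|=0, |-3|=3, |-2|=2 -> [7, 0, 3, 2] (max |s|=7)
Stage 2 (SUM): sum[0..0]=7, sum[0..1]=7, sum[0..2]=10, sum[0..3]=12 -> [7, 7, 10, 12] (max |s|=12)
Stage 3 (AMPLIFY 2): 7*2=14, 7*2=14, 10*2=20, 12*2=24 -> [14, 14, 20, 24] (max |s|=24)
Stage 4 (OFFSET 2): 14+2=16, 14+2=16, 20+2=22, 24+2=26 -> [16, 16, 22, 26] (max |s|=26)
Overall max amplitude: 26

Answer: 26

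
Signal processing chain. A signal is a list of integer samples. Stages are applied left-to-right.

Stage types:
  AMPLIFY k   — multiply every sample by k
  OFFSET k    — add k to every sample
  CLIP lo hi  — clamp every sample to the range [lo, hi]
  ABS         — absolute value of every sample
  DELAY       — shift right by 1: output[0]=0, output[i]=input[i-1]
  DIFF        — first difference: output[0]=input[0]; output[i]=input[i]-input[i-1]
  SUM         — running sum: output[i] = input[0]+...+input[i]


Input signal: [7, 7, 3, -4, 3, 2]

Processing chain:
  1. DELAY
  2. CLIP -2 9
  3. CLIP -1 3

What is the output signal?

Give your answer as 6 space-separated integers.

Input: [7, 7, 3, -4, 3, 2]
Stage 1 (DELAY): [0, 7, 7, 3, -4, 3] = [0, 7, 7, 3, -4, 3] -> [0, 7, 7, 3, -4, 3]
Stage 2 (CLIP -2 9): clip(0,-2,9)=0, clip(7,-2,9)=7, clip(7,-2,9)=7, clip(3,-2,9)=3, clip(-4,-2,9)=-2, clip(3,-2,9)=3 -> [0, 7, 7, 3, -2, 3]
Stage 3 (CLIP -1 3): clip(0,-1,3)=0, clip(7,-1,3)=3, clip(7,-1,3)=3, clip(3,-1,3)=3, clip(-2,-1,3)=-1, clip(3,-1,3)=3 -> [0, 3, 3, 3, -1, 3]

Answer: 0 3 3 3 -1 3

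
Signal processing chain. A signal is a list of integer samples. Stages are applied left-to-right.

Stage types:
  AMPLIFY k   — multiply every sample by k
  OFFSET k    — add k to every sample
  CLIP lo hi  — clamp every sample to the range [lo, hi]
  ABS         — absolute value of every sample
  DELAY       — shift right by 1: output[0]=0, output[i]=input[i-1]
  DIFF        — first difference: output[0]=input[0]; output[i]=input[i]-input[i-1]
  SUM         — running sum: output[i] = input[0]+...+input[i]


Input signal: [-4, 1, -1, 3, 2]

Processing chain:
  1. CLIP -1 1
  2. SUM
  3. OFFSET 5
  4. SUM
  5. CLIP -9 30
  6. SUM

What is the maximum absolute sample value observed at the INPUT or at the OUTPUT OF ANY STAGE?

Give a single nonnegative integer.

Input: [-4, 1, -1, 3, 2] (max |s|=4)
Stage 1 (CLIP -1 1): clip(-4,-1,1)=-1, clip(1,-1,1)=1, clip(-1,-1,1)=-1, clip(3,-1,1)=1, clip(2,-1,1)=1 -> [-1, 1, -1, 1, 1] (max |s|=1)
Stage 2 (SUM): sum[0..0]=-1, sum[0..1]=0, sum[0..2]=-1, sum[0..3]=0, sum[0..4]=1 -> [-1, 0, -1, 0, 1] (max |s|=1)
Stage 3 (OFFSET 5): -1+5=4, 0+5=5, -1+5=4, 0+5=5, 1+5=6 -> [4, 5, 4, 5, 6] (max |s|=6)
Stage 4 (SUM): sum[0..0]=4, sum[0..1]=9, sum[0..2]=13, sum[0..3]=18, sum[0..4]=24 -> [4, 9, 13, 18, 24] (max |s|=24)
Stage 5 (CLIP -9 30): clip(4,-9,30)=4, clip(9,-9,30)=9, clip(13,-9,30)=13, clip(18,-9,30)=18, clip(24,-9,30)=24 -> [4, 9, 13, 18, 24] (max |s|=24)
Stage 6 (SUM): sum[0..0]=4, sum[0..1]=13, sum[0..2]=26, sum[0..3]=44, sum[0..4]=68 -> [4, 13, 26, 44, 68] (max |s|=68)
Overall max amplitude: 68

Answer: 68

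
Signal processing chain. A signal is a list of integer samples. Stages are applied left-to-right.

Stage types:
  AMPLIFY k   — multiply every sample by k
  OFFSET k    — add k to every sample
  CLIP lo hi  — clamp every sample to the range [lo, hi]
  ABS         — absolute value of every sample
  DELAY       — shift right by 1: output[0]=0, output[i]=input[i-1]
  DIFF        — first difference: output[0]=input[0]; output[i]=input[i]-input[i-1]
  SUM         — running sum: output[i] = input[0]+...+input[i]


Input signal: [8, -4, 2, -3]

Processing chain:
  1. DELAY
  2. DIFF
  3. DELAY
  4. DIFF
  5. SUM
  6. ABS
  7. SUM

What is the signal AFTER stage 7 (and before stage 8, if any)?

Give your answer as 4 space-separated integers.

Answer: 0 0 8 20

Derivation:
Input: [8, -4, 2, -3]
Stage 1 (DELAY): [0, 8, -4, 2] = [0, 8, -4, 2] -> [0, 8, -4, 2]
Stage 2 (DIFF): s[0]=0, 8-0=8, -4-8=-12, 2--4=6 -> [0, 8, -12, 6]
Stage 3 (DELAY): [0, 0, 8, -12] = [0, 0, 8, -12] -> [0, 0, 8, -12]
Stage 4 (DIFF): s[0]=0, 0-0=0, 8-0=8, -12-8=-20 -> [0, 0, 8, -20]
Stage 5 (SUM): sum[0..0]=0, sum[0..1]=0, sum[0..2]=8, sum[0..3]=-12 -> [0, 0, 8, -12]
Stage 6 (ABS): |0|=0, |0|=0, |8|=8, |-12|=12 -> [0, 0, 8, 12]
Stage 7 (SUM): sum[0..0]=0, sum[0..1]=0, sum[0..2]=8, sum[0..3]=20 -> [0, 0, 8, 20]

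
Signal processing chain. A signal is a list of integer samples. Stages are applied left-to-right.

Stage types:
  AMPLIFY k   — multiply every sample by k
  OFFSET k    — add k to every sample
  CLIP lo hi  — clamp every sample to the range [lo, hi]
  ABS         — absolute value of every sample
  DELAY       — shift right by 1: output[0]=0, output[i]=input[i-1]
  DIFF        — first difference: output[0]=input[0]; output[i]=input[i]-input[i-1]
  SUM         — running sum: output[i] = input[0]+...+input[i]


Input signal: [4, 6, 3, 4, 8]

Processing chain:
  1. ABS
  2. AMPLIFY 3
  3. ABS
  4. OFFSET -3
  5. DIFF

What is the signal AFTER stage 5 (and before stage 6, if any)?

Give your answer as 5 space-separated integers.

Input: [4, 6, 3, 4, 8]
Stage 1 (ABS): |4|=4, |6|=6, |3|=3, |4|=4, |8|=8 -> [4, 6, 3, 4, 8]
Stage 2 (AMPLIFY 3): 4*3=12, 6*3=18, 3*3=9, 4*3=12, 8*3=24 -> [12, 18, 9, 12, 24]
Stage 3 (ABS): |12|=12, |18|=18, |9|=9, |12|=12, |24|=24 -> [12, 18, 9, 12, 24]
Stage 4 (OFFSET -3): 12+-3=9, 18+-3=15, 9+-3=6, 12+-3=9, 24+-3=21 -> [9, 15, 6, 9, 21]
Stage 5 (DIFF): s[0]=9, 15-9=6, 6-15=-9, 9-6=3, 21-9=12 -> [9, 6, -9, 3, 12]

Answer: 9 6 -9 3 12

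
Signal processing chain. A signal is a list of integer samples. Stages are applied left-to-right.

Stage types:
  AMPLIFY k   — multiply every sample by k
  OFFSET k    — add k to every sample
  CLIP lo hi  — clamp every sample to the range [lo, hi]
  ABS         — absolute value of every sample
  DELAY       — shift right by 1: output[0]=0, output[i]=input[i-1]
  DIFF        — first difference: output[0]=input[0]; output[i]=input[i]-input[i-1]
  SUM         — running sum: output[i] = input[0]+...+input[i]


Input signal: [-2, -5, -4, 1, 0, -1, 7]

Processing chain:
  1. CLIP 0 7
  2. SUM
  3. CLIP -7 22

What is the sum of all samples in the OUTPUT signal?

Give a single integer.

Answer: 11

Derivation:
Input: [-2, -5, -4, 1, 0, -1, 7]
Stage 1 (CLIP 0 7): clip(-2,0,7)=0, clip(-5,0,7)=0, clip(-4,0,7)=0, clip(1,0,7)=1, clip(0,0,7)=0, clip(-1,0,7)=0, clip(7,0,7)=7 -> [0, 0, 0, 1, 0, 0, 7]
Stage 2 (SUM): sum[0..0]=0, sum[0..1]=0, sum[0..2]=0, sum[0..3]=1, sum[0..4]=1, sum[0..5]=1, sum[0..6]=8 -> [0, 0, 0, 1, 1, 1, 8]
Stage 3 (CLIP -7 22): clip(0,-7,22)=0, clip(0,-7,22)=0, clip(0,-7,22)=0, clip(1,-7,22)=1, clip(1,-7,22)=1, clip(1,-7,22)=1, clip(8,-7,22)=8 -> [0, 0, 0, 1, 1, 1, 8]
Output sum: 11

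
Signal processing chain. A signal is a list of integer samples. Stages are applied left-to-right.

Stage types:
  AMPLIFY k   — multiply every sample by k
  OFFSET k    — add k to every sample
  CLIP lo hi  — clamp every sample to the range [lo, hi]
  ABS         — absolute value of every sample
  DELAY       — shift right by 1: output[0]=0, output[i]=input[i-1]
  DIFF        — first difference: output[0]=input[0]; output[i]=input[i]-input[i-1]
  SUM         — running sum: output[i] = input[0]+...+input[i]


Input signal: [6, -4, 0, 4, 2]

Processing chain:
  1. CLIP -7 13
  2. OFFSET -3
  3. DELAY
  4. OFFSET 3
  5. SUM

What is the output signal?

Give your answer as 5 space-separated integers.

Input: [6, -4, 0, 4, 2]
Stage 1 (CLIP -7 13): clip(6,-7,13)=6, clip(-4,-7,13)=-4, clip(0,-7,13)=0, clip(4,-7,13)=4, clip(2,-7,13)=2 -> [6, -4, 0, 4, 2]
Stage 2 (OFFSET -3): 6+-3=3, -4+-3=-7, 0+-3=-3, 4+-3=1, 2+-3=-1 -> [3, -7, -3, 1, -1]
Stage 3 (DELAY): [0, 3, -7, -3, 1] = [0, 3, -7, -3, 1] -> [0, 3, -7, -3, 1]
Stage 4 (OFFSET 3): 0+3=3, 3+3=6, -7+3=-4, -3+3=0, 1+3=4 -> [3, 6, -4, 0, 4]
Stage 5 (SUM): sum[0..0]=3, sum[0..1]=9, sum[0..2]=5, sum[0..3]=5, sum[0..4]=9 -> [3, 9, 5, 5, 9]

Answer: 3 9 5 5 9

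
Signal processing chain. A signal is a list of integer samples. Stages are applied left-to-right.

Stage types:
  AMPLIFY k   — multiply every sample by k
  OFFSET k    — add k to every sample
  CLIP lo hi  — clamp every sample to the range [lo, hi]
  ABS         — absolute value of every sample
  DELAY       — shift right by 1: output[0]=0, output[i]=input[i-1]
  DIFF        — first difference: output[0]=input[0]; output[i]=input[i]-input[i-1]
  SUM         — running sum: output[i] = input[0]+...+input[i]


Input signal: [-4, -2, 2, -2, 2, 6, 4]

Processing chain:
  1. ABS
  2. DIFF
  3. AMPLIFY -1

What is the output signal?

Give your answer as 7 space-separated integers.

Answer: -4 2 0 0 0 -4 2

Derivation:
Input: [-4, -2, 2, -2, 2, 6, 4]
Stage 1 (ABS): |-4|=4, |-2|=2, |2|=2, |-2|=2, |2|=2, |6|=6, |4|=4 -> [4, 2, 2, 2, 2, 6, 4]
Stage 2 (DIFF): s[0]=4, 2-4=-2, 2-2=0, 2-2=0, 2-2=0, 6-2=4, 4-6=-2 -> [4, -2, 0, 0, 0, 4, -2]
Stage 3 (AMPLIFY -1): 4*-1=-4, -2*-1=2, 0*-1=0, 0*-1=0, 0*-1=0, 4*-1=-4, -2*-1=2 -> [-4, 2, 0, 0, 0, -4, 2]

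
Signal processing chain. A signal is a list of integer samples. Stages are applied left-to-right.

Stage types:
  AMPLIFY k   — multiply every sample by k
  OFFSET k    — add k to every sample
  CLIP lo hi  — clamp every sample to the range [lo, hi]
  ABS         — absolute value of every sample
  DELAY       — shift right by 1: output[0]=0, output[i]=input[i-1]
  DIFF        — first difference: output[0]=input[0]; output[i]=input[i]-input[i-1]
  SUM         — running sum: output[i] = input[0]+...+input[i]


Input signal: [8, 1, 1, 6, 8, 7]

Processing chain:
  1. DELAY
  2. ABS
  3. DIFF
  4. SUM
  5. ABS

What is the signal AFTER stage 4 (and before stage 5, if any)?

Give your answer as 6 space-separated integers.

Answer: 0 8 1 1 6 8

Derivation:
Input: [8, 1, 1, 6, 8, 7]
Stage 1 (DELAY): [0, 8, 1, 1, 6, 8] = [0, 8, 1, 1, 6, 8] -> [0, 8, 1, 1, 6, 8]
Stage 2 (ABS): |0|=0, |8|=8, |1|=1, |1|=1, |6|=6, |8|=8 -> [0, 8, 1, 1, 6, 8]
Stage 3 (DIFF): s[0]=0, 8-0=8, 1-8=-7, 1-1=0, 6-1=5, 8-6=2 -> [0, 8, -7, 0, 5, 2]
Stage 4 (SUM): sum[0..0]=0, sum[0..1]=8, sum[0..2]=1, sum[0..3]=1, sum[0..4]=6, sum[0..5]=8 -> [0, 8, 1, 1, 6, 8]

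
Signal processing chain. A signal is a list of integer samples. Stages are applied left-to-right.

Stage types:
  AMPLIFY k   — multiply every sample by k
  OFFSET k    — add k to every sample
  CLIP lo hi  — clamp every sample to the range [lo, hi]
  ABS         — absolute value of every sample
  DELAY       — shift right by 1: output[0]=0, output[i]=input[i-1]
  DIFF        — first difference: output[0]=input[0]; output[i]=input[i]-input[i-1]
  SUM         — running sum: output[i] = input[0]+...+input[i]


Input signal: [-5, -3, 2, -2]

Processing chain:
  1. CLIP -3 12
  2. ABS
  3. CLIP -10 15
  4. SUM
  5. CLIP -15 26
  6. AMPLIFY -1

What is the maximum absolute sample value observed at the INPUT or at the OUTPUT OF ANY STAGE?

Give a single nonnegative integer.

Input: [-5, -3, 2, -2] (max |s|=5)
Stage 1 (CLIP -3 12): clip(-5,-3,12)=-3, clip(-3,-3,12)=-3, clip(2,-3,12)=2, clip(-2,-3,12)=-2 -> [-3, -3, 2, -2] (max |s|=3)
Stage 2 (ABS): |-3|=3, |-3|=3, |2|=2, |-2|=2 -> [3, 3, 2, 2] (max |s|=3)
Stage 3 (CLIP -10 15): clip(3,-10,15)=3, clip(3,-10,15)=3, clip(2,-10,15)=2, clip(2,-10,15)=2 -> [3, 3, 2, 2] (max |s|=3)
Stage 4 (SUM): sum[0..0]=3, sum[0..1]=6, sum[0..2]=8, sum[0..3]=10 -> [3, 6, 8, 10] (max |s|=10)
Stage 5 (CLIP -15 26): clip(3,-15,26)=3, clip(6,-15,26)=6, clip(8,-15,26)=8, clip(10,-15,26)=10 -> [3, 6, 8, 10] (max |s|=10)
Stage 6 (AMPLIFY -1): 3*-1=-3, 6*-1=-6, 8*-1=-8, 10*-1=-10 -> [-3, -6, -8, -10] (max |s|=10)
Overall max amplitude: 10

Answer: 10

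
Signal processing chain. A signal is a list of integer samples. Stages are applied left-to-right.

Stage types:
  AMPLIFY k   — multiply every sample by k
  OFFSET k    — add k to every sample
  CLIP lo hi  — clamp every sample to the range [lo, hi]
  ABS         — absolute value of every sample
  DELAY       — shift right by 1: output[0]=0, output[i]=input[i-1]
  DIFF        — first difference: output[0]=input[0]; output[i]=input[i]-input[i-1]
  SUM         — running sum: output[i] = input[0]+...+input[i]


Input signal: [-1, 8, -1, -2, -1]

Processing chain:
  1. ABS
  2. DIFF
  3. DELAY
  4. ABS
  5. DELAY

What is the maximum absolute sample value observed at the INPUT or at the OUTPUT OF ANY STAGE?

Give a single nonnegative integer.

Answer: 8

Derivation:
Input: [-1, 8, -1, -2, -1] (max |s|=8)
Stage 1 (ABS): |-1|=1, |8|=8, |-1|=1, |-2|=2, |-1|=1 -> [1, 8, 1, 2, 1] (max |s|=8)
Stage 2 (DIFF): s[0]=1, 8-1=7, 1-8=-7, 2-1=1, 1-2=-1 -> [1, 7, -7, 1, -1] (max |s|=7)
Stage 3 (DELAY): [0, 1, 7, -7, 1] = [0, 1, 7, -7, 1] -> [0, 1, 7, -7, 1] (max |s|=7)
Stage 4 (ABS): |0|=0, |1|=1, |7|=7, |-7|=7, |1|=1 -> [0, 1, 7, 7, 1] (max |s|=7)
Stage 5 (DELAY): [0, 0, 1, 7, 7] = [0, 0, 1, 7, 7] -> [0, 0, 1, 7, 7] (max |s|=7)
Overall max amplitude: 8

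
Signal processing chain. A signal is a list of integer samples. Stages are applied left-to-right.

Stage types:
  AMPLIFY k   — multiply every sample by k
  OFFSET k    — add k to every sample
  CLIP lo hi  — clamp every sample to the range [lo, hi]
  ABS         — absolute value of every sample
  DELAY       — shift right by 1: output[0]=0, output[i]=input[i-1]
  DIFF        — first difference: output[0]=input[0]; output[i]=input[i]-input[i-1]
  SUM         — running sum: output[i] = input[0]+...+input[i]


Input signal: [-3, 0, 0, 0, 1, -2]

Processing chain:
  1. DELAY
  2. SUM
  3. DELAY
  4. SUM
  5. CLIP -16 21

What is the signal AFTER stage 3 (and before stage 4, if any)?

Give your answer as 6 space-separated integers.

Answer: 0 0 -3 -3 -3 -3

Derivation:
Input: [-3, 0, 0, 0, 1, -2]
Stage 1 (DELAY): [0, -3, 0, 0, 0, 1] = [0, -3, 0, 0, 0, 1] -> [0, -3, 0, 0, 0, 1]
Stage 2 (SUM): sum[0..0]=0, sum[0..1]=-3, sum[0..2]=-3, sum[0..3]=-3, sum[0..4]=-3, sum[0..5]=-2 -> [0, -3, -3, -3, -3, -2]
Stage 3 (DELAY): [0, 0, -3, -3, -3, -3] = [0, 0, -3, -3, -3, -3] -> [0, 0, -3, -3, -3, -3]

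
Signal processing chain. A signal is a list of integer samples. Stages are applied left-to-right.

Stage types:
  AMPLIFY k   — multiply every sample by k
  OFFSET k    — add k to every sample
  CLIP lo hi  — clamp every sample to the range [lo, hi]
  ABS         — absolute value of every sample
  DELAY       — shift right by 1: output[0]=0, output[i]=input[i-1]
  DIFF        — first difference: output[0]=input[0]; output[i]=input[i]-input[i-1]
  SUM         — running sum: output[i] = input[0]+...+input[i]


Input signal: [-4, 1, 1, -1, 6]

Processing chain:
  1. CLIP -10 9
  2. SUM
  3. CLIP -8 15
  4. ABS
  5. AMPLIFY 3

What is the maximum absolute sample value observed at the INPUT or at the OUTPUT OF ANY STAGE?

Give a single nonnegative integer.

Answer: 12

Derivation:
Input: [-4, 1, 1, -1, 6] (max |s|=6)
Stage 1 (CLIP -10 9): clip(-4,-10,9)=-4, clip(1,-10,9)=1, clip(1,-10,9)=1, clip(-1,-10,9)=-1, clip(6,-10,9)=6 -> [-4, 1, 1, -1, 6] (max |s|=6)
Stage 2 (SUM): sum[0..0]=-4, sum[0..1]=-3, sum[0..2]=-2, sum[0..3]=-3, sum[0..4]=3 -> [-4, -3, -2, -3, 3] (max |s|=4)
Stage 3 (CLIP -8 15): clip(-4,-8,15)=-4, clip(-3,-8,15)=-3, clip(-2,-8,15)=-2, clip(-3,-8,15)=-3, clip(3,-8,15)=3 -> [-4, -3, -2, -3, 3] (max |s|=4)
Stage 4 (ABS): |-4|=4, |-3|=3, |-2|=2, |-3|=3, |3|=3 -> [4, 3, 2, 3, 3] (max |s|=4)
Stage 5 (AMPLIFY 3): 4*3=12, 3*3=9, 2*3=6, 3*3=9, 3*3=9 -> [12, 9, 6, 9, 9] (max |s|=12)
Overall max amplitude: 12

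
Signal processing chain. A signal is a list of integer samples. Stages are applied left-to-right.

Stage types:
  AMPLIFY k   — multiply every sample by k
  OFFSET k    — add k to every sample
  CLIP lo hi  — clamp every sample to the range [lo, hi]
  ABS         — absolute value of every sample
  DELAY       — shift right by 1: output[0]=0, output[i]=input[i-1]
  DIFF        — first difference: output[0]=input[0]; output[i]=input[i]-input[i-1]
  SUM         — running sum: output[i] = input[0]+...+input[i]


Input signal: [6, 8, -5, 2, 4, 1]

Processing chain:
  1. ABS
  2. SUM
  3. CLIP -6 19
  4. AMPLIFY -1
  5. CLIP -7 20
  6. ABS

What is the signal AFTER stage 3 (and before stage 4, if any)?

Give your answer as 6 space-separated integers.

Input: [6, 8, -5, 2, 4, 1]
Stage 1 (ABS): |6|=6, |8|=8, |-5|=5, |2|=2, |4|=4, |1|=1 -> [6, 8, 5, 2, 4, 1]
Stage 2 (SUM): sum[0..0]=6, sum[0..1]=14, sum[0..2]=19, sum[0..3]=21, sum[0..4]=25, sum[0..5]=26 -> [6, 14, 19, 21, 25, 26]
Stage 3 (CLIP -6 19): clip(6,-6,19)=6, clip(14,-6,19)=14, clip(19,-6,19)=19, clip(21,-6,19)=19, clip(25,-6,19)=19, clip(26,-6,19)=19 -> [6, 14, 19, 19, 19, 19]

Answer: 6 14 19 19 19 19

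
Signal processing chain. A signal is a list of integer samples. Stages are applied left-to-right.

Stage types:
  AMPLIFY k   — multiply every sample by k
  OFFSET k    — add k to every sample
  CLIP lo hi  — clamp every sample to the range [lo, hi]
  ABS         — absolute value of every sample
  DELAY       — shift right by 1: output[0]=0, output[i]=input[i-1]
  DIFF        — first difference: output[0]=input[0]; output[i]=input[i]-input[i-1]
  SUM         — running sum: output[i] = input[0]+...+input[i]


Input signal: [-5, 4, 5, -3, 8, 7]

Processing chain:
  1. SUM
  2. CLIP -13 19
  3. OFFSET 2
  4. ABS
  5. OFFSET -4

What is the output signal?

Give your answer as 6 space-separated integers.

Input: [-5, 4, 5, -3, 8, 7]
Stage 1 (SUM): sum[0..0]=-5, sum[0..1]=-1, sum[0..2]=4, sum[0..3]=1, sum[0..4]=9, sum[0..5]=16 -> [-5, -1, 4, 1, 9, 16]
Stage 2 (CLIP -13 19): clip(-5,-13,19)=-5, clip(-1,-13,19)=-1, clip(4,-13,19)=4, clip(1,-13,19)=1, clip(9,-13,19)=9, clip(16,-13,19)=16 -> [-5, -1, 4, 1, 9, 16]
Stage 3 (OFFSET 2): -5+2=-3, -1+2=1, 4+2=6, 1+2=3, 9+2=11, 16+2=18 -> [-3, 1, 6, 3, 11, 18]
Stage 4 (ABS): |-3|=3, |1|=1, |6|=6, |3|=3, |11|=11, |18|=18 -> [3, 1, 6, 3, 11, 18]
Stage 5 (OFFSET -4): 3+-4=-1, 1+-4=-3, 6+-4=2, 3+-4=-1, 11+-4=7, 18+-4=14 -> [-1, -3, 2, -1, 7, 14]

Answer: -1 -3 2 -1 7 14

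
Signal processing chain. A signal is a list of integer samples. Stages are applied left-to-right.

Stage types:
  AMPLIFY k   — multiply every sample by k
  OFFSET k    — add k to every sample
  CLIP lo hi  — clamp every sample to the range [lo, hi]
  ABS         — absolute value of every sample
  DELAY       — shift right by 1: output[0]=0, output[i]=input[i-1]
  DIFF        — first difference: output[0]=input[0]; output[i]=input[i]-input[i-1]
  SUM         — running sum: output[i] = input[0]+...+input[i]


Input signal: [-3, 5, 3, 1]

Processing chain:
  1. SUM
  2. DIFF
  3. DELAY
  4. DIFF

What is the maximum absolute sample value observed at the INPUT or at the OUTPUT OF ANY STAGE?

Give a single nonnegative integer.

Answer: 8

Derivation:
Input: [-3, 5, 3, 1] (max |s|=5)
Stage 1 (SUM): sum[0..0]=-3, sum[0..1]=2, sum[0..2]=5, sum[0..3]=6 -> [-3, 2, 5, 6] (max |s|=6)
Stage 2 (DIFF): s[0]=-3, 2--3=5, 5-2=3, 6-5=1 -> [-3, 5, 3, 1] (max |s|=5)
Stage 3 (DELAY): [0, -3, 5, 3] = [0, -3, 5, 3] -> [0, -3, 5, 3] (max |s|=5)
Stage 4 (DIFF): s[0]=0, -3-0=-3, 5--3=8, 3-5=-2 -> [0, -3, 8, -2] (max |s|=8)
Overall max amplitude: 8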